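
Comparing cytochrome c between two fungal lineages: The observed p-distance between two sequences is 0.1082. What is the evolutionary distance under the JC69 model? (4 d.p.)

0.1168

d = −(3/4) ln(1 − 4p/3) = −0.75 ln(1 − 0.144267) = −0.75 ln(0.855733)
  = −0.75 × (-0.155797) = 0.116848 substitutions/site.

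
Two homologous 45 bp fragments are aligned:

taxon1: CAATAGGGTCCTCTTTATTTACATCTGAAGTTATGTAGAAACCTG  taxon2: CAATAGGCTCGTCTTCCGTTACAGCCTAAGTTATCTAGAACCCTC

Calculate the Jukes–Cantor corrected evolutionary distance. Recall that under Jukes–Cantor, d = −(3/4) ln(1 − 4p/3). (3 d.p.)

0.296

The sequences differ at 11 of 45 sites, so p = 11/45 ≈ 0.244444.
d = −(3/4) ln(1 − 4p/3) = −0.75 ln(1 − 0.325925) = −0.75 ln(0.674075)
  = −0.75 × (-0.394414) = 0.295811 substitutions/site.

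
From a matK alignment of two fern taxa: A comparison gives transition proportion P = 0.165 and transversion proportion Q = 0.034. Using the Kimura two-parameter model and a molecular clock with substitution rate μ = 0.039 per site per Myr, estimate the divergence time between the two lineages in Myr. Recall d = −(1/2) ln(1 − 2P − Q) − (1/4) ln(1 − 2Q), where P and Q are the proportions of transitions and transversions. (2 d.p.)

Under the Kimura two-parameter model, d = −½ ln(1 − 2P − Q) − ¼ ln(1 − 2Q).
1 − 2P − Q = 0.636, giving −½ ln(0.636) = 0.226278.
1 − 2Q = 0.932, giving −¼ ln(0.932) = 0.017606.
d = 0.226278 + 0.017606 = 0.243884.
Under a molecular clock d = 2μt, so t = d/(2μ) = 0.243884 / (2 × 0.039) = 3.13 Myr.

3.13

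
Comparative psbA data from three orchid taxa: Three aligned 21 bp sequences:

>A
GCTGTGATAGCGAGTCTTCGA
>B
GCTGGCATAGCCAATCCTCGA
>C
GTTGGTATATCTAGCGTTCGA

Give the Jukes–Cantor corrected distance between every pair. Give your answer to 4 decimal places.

d(A,B) = 0.2865, d(A,C) = 0.4408, d(B,C) = 0.5319

A–B: 5/21 sites differ → p ≈ 0.238095, d = −0.75 ln(1 − 0.31746) = 0.286451 ≈ 0.2865.
A–C: 7/21 sites differ → p ≈ 0.333333, d = −0.75 ln(1 − 0.444444) = 0.440839 ≈ 0.4408.
B–C: 8/21 sites differ → p ≈ 0.380952, d = −0.75 ln(1 − 0.507936) = 0.531860 ≈ 0.5319.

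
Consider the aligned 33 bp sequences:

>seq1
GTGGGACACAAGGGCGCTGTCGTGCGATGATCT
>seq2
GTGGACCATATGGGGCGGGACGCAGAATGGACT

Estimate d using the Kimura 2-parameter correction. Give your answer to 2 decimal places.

0.70

Of 33 sites, 6 differences are transitions and 9 are transversions, so P = 6/33 ≈ 0.181818 and Q = 9/33 ≈ 0.272727.
Under the Kimura two-parameter model, d = −½ ln(1 − 2P − Q) − ¼ ln(1 − 2Q).
1 − 2P − Q = 0.363637, giving −½ ln(0.363637) = 0.505800.
1 − 2Q = 0.454546, giving −¼ ln(0.454546) = 0.197114.
d = 0.505800 + 0.197114 = 0.702914.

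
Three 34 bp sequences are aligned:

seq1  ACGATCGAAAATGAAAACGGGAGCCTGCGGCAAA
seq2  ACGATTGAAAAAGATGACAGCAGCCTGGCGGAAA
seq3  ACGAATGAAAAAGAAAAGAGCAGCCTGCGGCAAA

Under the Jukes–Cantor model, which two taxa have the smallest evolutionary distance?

seq1 and seq3

seq1–seq2: 9/34 differ, p = 0.265, d = 0.326.
seq1–seq3: 6/34 differ, p = 0.176, d = 0.201.
seq2–seq3: 7/34 differ, p = 0.206, d = 0.241.
The smallest distance is between seq1 and seq3.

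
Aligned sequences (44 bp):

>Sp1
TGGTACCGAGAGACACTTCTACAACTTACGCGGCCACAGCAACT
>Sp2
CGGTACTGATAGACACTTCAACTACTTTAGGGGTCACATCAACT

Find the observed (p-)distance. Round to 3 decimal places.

The sequences differ at 10 of 44 positions (sites 1, 7, 10, 20, 23, 28, 29, 31, 34, 39).
p = 10/44 = 0.227272… ≈ 0.227 (to 3 d.p.).

0.227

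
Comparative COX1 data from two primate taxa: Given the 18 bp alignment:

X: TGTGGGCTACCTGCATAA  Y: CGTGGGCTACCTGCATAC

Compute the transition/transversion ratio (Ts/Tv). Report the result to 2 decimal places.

1.00

Transitions are A↔G and C↔T; transversions are all other mismatches.
Transitions: 1. Transversions: 1.
R = 1/1 = 1.00.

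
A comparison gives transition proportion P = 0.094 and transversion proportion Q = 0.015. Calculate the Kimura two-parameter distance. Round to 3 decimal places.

Under the Kimura two-parameter model, d = −½ ln(1 − 2P − Q) − ¼ ln(1 − 2Q).
1 − 2P − Q = 0.797, giving −½ ln(0.797) = 0.113450.
1 − 2Q = 0.97, giving −¼ ln(0.97) = 0.007615.
d = 0.113450 + 0.007615 = 0.121065.

0.121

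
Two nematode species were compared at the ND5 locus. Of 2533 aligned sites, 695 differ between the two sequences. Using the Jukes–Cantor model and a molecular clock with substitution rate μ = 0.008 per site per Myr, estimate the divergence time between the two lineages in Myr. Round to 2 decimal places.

p = 695/2533 ≈ 0.274378.
d = −(3/4) ln(1 − 4p/3) = −0.75 ln(1 − 0.365837) = −0.75 ln(0.634163)
  = −0.75 × (-0.455449) = 0.341587 substitutions/site.
Under a molecular clock d = 2μt, so t = d/(2μ) = 0.341587 / (2 × 0.008) = 21.35 Myr.

21.35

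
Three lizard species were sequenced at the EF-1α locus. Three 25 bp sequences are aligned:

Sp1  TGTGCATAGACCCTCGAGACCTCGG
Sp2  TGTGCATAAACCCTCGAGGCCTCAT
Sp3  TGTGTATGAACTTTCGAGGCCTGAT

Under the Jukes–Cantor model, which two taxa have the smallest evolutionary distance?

Sp1–Sp2: 4/25 differ, p = 0.160, d = 0.180.
Sp1–Sp3: 9/25 differ, p = 0.360, d = 0.490.
Sp2–Sp3: 5/25 differ, p = 0.200, d = 0.233.
The smallest distance is between Sp1 and Sp2.

Sp1 and Sp2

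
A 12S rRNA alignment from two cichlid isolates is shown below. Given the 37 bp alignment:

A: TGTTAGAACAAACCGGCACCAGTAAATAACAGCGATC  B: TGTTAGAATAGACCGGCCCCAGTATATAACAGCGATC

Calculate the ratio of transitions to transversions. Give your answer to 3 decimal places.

1.000

Transitions are A↔G and C↔T; transversions are all other mismatches.
Transitions: 2. Transversions: 2.
R = 2/2 = 1.000.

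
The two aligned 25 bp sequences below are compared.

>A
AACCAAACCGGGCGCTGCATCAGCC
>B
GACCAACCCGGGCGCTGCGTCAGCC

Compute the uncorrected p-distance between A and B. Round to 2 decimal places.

0.12

The sequences differ at 3 of 25 positions (sites 1, 7, 19).
p = 3/25 = 0.12.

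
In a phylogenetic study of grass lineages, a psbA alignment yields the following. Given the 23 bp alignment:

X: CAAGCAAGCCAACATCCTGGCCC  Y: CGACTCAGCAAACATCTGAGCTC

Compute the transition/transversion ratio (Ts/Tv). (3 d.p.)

1.250

Transitions are A↔G and C↔T; transversions are all other mismatches.
Transitions: 5. Transversions: 4.
R = 5/4 = 1.250.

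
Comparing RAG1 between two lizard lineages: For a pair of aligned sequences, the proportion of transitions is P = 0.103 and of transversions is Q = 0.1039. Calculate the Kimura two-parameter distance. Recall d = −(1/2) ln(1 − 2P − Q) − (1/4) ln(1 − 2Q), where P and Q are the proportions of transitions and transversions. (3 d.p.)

0.244

Under the Kimura two-parameter model, d = −½ ln(1 − 2P − Q) − ¼ ln(1 − 2Q).
1 − 2P − Q = 0.6901, giving −½ ln(0.6901) = 0.185459.
1 − 2Q = 0.7922, giving −¼ ln(0.7922) = 0.058235.
d = 0.185459 + 0.058235 = 0.243694.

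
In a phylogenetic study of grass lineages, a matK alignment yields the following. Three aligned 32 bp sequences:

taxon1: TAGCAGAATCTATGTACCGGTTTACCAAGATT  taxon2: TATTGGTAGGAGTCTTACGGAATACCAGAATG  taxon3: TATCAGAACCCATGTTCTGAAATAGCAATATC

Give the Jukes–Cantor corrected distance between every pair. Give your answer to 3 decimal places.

d(taxon1,taxon2) = 0.824, d(taxon1,taxon3) = 0.460, d(taxon2,taxon3) = 0.736

taxon1–taxon2: 16/32 sites differ → p = 0.5, d = −0.75 ln(1 − 0.666667) = 0.823960 ≈ 0.824.
taxon1–taxon3: 11/32 sites differ → p = 0.34375, d = −0.75 ln(1 − 0.458333) = 0.459828 ≈ 0.460.
taxon2–taxon3: 15/32 sites differ → p = 0.46875, d = −0.75 ln(1 − 0.625) = 0.735622 ≈ 0.736.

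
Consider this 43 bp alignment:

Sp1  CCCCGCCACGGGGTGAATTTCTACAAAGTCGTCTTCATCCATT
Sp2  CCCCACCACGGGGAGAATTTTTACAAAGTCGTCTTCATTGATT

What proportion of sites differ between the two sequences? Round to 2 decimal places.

0.12

The sequences differ at 5 of 43 positions (sites 5, 14, 21, 39, 40).
p = 5/43 = 0.116279… ≈ 0.12 (to 2 d.p.).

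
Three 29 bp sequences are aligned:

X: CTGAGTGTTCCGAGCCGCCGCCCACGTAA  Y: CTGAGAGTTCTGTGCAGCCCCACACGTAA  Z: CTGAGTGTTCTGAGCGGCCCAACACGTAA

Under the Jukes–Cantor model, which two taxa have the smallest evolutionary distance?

X–Y: 6/29 differ, p = 0.207, d = 0.242.
X–Z: 5/29 differ, p = 0.172, d = 0.196.
Y–Z: 4/29 differ, p = 0.138, d = 0.152.
The smallest distance is between Y and Z.

Y and Z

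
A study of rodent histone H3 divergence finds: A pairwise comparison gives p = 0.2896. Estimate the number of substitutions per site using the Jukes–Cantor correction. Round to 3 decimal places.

d = −(3/4) ln(1 − 4p/3) = −0.75 ln(1 − 0.386133) = −0.75 ln(0.613867)
  = −0.75 × (-0.487977) = 0.365983 substitutions/site.

0.366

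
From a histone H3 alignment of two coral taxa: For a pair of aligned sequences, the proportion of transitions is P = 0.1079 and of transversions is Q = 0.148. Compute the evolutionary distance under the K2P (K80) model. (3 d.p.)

Under the Kimura two-parameter model, d = −½ ln(1 − 2P − Q) − ¼ ln(1 − 2Q).
1 − 2P − Q = 0.6362, giving −½ ln(0.6362) = 0.226121.
1 − 2Q = 0.704, giving −¼ ln(0.704) = 0.087744.
d = 0.226121 + 0.087744 = 0.313865.

0.314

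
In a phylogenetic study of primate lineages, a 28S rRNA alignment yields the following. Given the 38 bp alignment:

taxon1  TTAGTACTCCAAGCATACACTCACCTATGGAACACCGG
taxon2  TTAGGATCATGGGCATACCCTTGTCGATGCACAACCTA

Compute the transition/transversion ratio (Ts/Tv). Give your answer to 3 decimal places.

Transitions are A↔G and C↔T; transversions are all other mismatches.
Transitions: 9. Transversions: 8.
R = 9/8 = 1.125.

1.125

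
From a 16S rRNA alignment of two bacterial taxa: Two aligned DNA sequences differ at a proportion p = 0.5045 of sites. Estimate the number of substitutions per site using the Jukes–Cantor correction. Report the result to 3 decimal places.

d = −(3/4) ln(1 − 4p/3) = −0.75 ln(1 − 0.672667) = −0.75 ln(0.327333)
  = −0.75 × (-1.116777) = 0.837583 substitutions/site.

0.838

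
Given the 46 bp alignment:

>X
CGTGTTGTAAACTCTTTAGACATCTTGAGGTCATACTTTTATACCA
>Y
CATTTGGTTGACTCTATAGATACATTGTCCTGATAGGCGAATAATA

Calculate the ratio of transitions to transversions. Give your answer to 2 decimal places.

0.43

Transitions are A↔G and C↔T; transversions are all other mismatches.
Transitions: 6. Transversions: 14.
R = 6/14 = 0.428571… ≈ 0.43 (to 2 d.p.).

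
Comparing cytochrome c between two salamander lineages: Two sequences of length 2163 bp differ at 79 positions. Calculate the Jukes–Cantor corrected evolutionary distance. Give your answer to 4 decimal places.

0.0374

p = 79/2163 ≈ 0.036523.
d = −(3/4) ln(1 − 4p/3) = −0.75 ln(1 − 0.048697) = −0.75 ln(0.951303)
  = −0.75 × (-0.049923) = 0.037442 substitutions/site.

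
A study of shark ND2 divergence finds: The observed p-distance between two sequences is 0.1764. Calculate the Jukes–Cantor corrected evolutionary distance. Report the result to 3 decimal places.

0.201

d = −(3/4) ln(1 − 4p/3) = −0.75 ln(1 − 0.2352) = −0.75 ln(0.7648)
  = −0.75 × (-0.268141) = 0.201106 substitutions/site.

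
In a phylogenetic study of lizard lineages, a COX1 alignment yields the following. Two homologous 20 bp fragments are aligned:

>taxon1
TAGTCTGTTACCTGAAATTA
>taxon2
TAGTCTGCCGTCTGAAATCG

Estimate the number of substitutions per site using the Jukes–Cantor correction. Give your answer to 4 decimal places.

The sequences differ at 6 of 20 sites (8, 9, 10, 11, 19, 20), so p = 6/20 = 0.3.
d = −(3/4) ln(1 − 4p/3) = −0.75 ln(1 − 0.4) = −0.75 ln(0.6)
  = −0.75 × (-0.510826) = 0.383120 substitutions/site.

0.3831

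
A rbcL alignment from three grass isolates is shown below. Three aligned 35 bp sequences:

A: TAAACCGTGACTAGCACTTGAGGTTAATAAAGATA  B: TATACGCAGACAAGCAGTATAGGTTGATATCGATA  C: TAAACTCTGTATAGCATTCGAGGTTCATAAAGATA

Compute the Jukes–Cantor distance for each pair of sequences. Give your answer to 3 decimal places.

d(A,B) = 0.407, d(A,C) = 0.233, d(B,C) = 0.458

A–B: 11/35 sites differ → p ≈ 0.314286, d = −0.75 ln(1 − 0.419048) = 0.407315 ≈ 0.407.
A–C: 7/35 sites differ → p = 0.2, d = −0.75 ln(1 − 0.266667) = 0.232617 ≈ 0.233.
B–C: 12/35 sites differ → p ≈ 0.342857, d = −0.75 ln(1 − 0.457143) = 0.458182 ≈ 0.458.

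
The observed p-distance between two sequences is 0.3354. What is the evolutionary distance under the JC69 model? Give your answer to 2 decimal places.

d = −(3/4) ln(1 − 4p/3) = −0.75 ln(1 − 0.4472) = −0.75 ln(0.5528)
  = −0.75 × (-0.592759) = 0.444569 substitutions/site.

0.44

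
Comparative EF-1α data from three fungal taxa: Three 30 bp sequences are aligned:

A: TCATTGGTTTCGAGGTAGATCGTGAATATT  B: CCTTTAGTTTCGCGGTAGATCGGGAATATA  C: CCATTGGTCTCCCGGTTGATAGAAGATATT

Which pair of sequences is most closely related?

A and B

A–B: 6/30 differ, p = 0.200, d = 0.233.
A–C: 9/30 differ, p = 0.300, d = 0.383.
B–C: 10/30 differ, p = 0.333, d = 0.441.
The smallest distance is between A and B.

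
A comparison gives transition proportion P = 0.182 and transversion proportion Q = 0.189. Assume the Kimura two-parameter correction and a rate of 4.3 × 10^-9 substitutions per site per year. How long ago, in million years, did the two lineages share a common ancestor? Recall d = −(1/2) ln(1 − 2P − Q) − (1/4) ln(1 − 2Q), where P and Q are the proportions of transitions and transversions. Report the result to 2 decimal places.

60.62

Under the Kimura two-parameter model, d = −½ ln(1 − 2P − Q) − ¼ ln(1 − 2Q).
1 − 2P − Q = 0.447, giving −½ ln(0.447) = 0.402598.
1 − 2Q = 0.622, giving −¼ ln(0.622) = 0.118704.
d = 0.402598 + 0.118704 = 0.521302.
Under a molecular clock d = 2μt, so t = d/(2μ) = 0.521302 / (2 × 4.3 × 10^-9) = 60.62 million years.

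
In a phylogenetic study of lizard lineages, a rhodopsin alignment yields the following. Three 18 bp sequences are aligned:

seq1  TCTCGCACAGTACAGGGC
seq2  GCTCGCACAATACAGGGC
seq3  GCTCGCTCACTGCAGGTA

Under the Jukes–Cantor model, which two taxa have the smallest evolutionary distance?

seq1–seq2: 2/18 differ, p = 0.111, d = 0.120.
seq1–seq3: 6/18 differ, p = 0.333, d = 0.441.
seq2–seq3: 5/18 differ, p = 0.278, d = 0.347.
The smallest distance is between seq1 and seq2.

seq1 and seq2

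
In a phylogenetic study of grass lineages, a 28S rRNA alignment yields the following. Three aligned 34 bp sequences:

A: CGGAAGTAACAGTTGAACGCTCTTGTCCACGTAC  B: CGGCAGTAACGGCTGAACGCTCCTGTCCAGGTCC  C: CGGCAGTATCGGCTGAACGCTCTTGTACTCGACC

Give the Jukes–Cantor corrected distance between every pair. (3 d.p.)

A–B: 6/34 sites differ → p ≈ 0.176471, d = −0.75 ln(1 − 0.235295) = 0.201199 ≈ 0.201.
A–C: 8/34 sites differ → p ≈ 0.235294, d = −0.75 ln(1 − 0.313725) = 0.282358 ≈ 0.282.
B–C: 6/34 sites differ → p ≈ 0.176471, d = −0.75 ln(1 − 0.235295) = 0.201199 ≈ 0.201.

d(A,B) = 0.201, d(A,C) = 0.282, d(B,C) = 0.201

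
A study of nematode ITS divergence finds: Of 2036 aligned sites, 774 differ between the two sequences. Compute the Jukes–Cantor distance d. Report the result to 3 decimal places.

p = 774/2036 ≈ 0.380157.
d = −(3/4) ln(1 − 4p/3) = −0.75 ln(1 − 0.506876) = −0.75 ln(0.493124)
  = −0.75 × (-0.706995) = 0.530246 substitutions/site.

0.530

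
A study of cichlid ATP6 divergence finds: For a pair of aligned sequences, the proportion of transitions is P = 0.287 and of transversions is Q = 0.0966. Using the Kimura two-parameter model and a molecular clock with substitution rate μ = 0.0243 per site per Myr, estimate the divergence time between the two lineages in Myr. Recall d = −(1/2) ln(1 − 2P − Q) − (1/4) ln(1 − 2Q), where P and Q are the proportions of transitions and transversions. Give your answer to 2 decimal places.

Under the Kimura two-parameter model, d = −½ ln(1 − 2P − Q) − ¼ ln(1 − 2Q).
1 − 2P − Q = 0.3294, giving −½ ln(0.3294) = 0.555241.
1 − 2Q = 0.8068, giving −¼ ln(0.8068) = 0.053670.
d = 0.555241 + 0.053670 = 0.608911.
Under a molecular clock d = 2μt, so t = d/(2μ) = 0.608911 / (2 × 0.0243) = 12.53 Myr.

12.53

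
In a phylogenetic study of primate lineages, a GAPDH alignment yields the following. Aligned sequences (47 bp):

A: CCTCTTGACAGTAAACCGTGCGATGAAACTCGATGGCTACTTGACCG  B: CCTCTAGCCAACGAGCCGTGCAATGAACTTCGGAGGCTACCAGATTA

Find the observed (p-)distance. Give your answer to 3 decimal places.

0.340

The sequences differ at 16 of 47 positions.
p = 16/47 = 0.340425… ≈ 0.340 (to 3 d.p.).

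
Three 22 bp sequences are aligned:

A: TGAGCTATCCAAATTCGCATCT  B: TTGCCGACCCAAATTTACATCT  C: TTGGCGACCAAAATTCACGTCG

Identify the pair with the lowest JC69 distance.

B and C

A–B: 7/22 differ, p = 0.318, d = 0.414.
A–C: 8/22 differ, p = 0.364, d = 0.497.
B–C: 5/22 differ, p = 0.227, d = 0.271.
The smallest distance is between B and C.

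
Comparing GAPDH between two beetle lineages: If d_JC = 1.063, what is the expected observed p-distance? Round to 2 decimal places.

0.57

p = (3/4)(1 − e^(−4d/3)) = 0.75 × (1 − e^(-1.417333)) = 0.75 × (1 − 0.242360) = 0.568230.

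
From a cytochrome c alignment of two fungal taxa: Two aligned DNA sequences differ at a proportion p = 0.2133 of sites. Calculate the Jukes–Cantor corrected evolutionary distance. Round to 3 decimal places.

d = −(3/4) ln(1 − 4p/3) = −0.75 ln(1 − 0.2844) = −0.75 ln(0.7156)
  = −0.75 × (-0.334634) = 0.250976 substitutions/site.

0.251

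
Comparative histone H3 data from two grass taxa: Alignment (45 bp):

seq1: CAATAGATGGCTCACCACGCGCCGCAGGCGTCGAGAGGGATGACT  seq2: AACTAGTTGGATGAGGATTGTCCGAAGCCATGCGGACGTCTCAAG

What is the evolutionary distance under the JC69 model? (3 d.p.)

The sequences differ at 23 of 45 sites, so p = 23/45 ≈ 0.511111.
d = −(3/4) ln(1 − 4p/3) = −0.75 ln(1 − 0.681481) = −0.75 ln(0.318519)
  = −0.75 × (-1.144073) = 0.858055 substitutions/site.

0.858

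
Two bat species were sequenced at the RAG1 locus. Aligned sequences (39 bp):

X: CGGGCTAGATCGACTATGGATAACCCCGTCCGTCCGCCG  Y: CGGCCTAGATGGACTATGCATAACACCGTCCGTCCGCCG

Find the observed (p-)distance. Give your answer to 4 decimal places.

0.1026

The sequences differ at 4 of 39 positions (sites 4, 11, 19, 25).
p = 4/39 = 0.102564… ≈ 0.1026 (to 4 d.p.).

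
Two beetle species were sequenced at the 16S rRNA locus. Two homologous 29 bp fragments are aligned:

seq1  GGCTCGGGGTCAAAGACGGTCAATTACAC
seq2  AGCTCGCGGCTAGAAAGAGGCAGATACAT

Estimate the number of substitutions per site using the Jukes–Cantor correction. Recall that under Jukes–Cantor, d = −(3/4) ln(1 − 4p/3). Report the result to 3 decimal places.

0.602

The sequences differ at 12 of 29 sites, so p = 12/29 ≈ 0.413793.
d = −(3/4) ln(1 − 4p/3) = −0.75 ln(1 − 0.551724) = −0.75 ln(0.448276)
  = −0.75 × (-0.802346) = 0.601760 substitutions/site.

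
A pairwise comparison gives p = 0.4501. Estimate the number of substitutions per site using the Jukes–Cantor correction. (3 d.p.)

0.687

d = −(3/4) ln(1 − 4p/3) = −0.75 ln(1 − 0.600133) = −0.75 ln(0.399867)
  = −0.75 × (-0.916623) = 0.687467 substitutions/site.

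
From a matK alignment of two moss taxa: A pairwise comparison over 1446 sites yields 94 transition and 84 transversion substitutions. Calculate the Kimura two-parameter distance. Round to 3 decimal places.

0.135

P = 94/1446 ≈ 0.065007 and Q = 84/1446 ≈ 0.058091.
Under the Kimura two-parameter model, d = −½ ln(1 − 2P − Q) − ¼ ln(1 − 2Q).
1 − 2P − Q = 0.811895, giving −½ ln(0.811895) = 0.104192.
1 − 2Q = 0.883818, giving −¼ ln(0.883818) = 0.030876.
d = 0.104192 + 0.030876 = 0.135068.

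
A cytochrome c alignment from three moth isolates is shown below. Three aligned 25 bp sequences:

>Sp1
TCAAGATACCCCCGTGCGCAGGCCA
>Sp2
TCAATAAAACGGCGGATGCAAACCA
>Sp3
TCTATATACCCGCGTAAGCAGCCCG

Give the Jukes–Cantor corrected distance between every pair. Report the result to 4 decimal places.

d(Sp1,Sp2) = 0.5716, d(Sp1,Sp3) = 0.3505, d(Sp2,Sp3) = 0.4904

Sp1–Sp2: 10/25 sites differ → p = 0.4, d = −0.75 ln(1 − 0.533333) = 0.571605 ≈ 0.5716.
Sp1–Sp3: 7/25 sites differ → p = 0.28, d = −0.75 ln(1 − 0.373333) = 0.350505 ≈ 0.3505.
Sp2–Sp3: 9/25 sites differ → p = 0.36, d = −0.75 ln(1 − 0.48) = 0.490445 ≈ 0.4904.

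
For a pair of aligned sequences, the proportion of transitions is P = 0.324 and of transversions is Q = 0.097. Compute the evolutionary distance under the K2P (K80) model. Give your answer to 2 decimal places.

0.74

Under the Kimura two-parameter model, d = −½ ln(1 − 2P − Q) − ¼ ln(1 − 2Q).
1 − 2P − Q = 0.255, giving −½ ln(0.255) = 0.683246.
1 − 2Q = 0.806, giving −¼ ln(0.806) = 0.053918.
d = 0.683246 + 0.053918 = 0.737164.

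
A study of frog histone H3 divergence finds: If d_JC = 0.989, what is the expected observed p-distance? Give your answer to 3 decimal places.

p = (3/4)(1 − e^(−4d/3)) = 0.75 × (1 − e^(-1.318667)) = 0.75 × (1 − 0.267492) = 0.549381.

0.549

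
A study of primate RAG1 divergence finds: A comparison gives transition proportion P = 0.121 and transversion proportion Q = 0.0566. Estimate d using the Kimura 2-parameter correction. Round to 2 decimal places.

Under the Kimura two-parameter model, d = −½ ln(1 − 2P − Q) − ¼ ln(1 − 2Q).
1 − 2P − Q = 0.7014, giving −½ ln(0.7014) = 0.177338.
1 − 2Q = 0.8868, giving −¼ ln(0.8868) = 0.030034.
d = 0.177338 + 0.030034 = 0.207372.

0.21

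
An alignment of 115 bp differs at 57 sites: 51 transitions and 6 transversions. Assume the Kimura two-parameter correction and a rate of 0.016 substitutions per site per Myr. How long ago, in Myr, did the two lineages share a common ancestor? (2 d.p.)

P = 51/115 ≈ 0.443478 and Q = 6/115 ≈ 0.052174.
Under the Kimura two-parameter model, d = −½ ln(1 − 2P − Q) − ¼ ln(1 − 2Q).
1 − 2P − Q = 0.06087, giving −½ ln(0.06087) = 1.399507.
1 − 2Q = 0.895652, giving −¼ ln(0.895652) = 0.027551.
d = 1.399507 + 0.027551 = 1.427058.
Under a molecular clock d = 2μt, so t = d/(2μ) = 1.427058 / (2 × 0.016) = 44.60 Myr.

44.60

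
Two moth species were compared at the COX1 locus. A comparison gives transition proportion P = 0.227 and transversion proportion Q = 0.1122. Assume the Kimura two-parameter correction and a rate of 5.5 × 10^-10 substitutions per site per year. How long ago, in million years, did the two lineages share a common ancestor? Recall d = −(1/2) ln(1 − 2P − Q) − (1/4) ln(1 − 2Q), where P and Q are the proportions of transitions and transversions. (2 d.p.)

437.38

Under the Kimura two-parameter model, d = −½ ln(1 − 2P − Q) − ¼ ln(1 − 2Q).
1 − 2P − Q = 0.4338, giving −½ ln(0.4338) = 0.417586.
1 − 2Q = 0.7756, giving −¼ ln(0.7756) = 0.063530.
d = 0.417586 + 0.063530 = 0.481116.
Under a molecular clock d = 2μt, so t = d/(2μ) = 0.481116 / (2 × 5.5 × 10^-10) = 437.38 million years.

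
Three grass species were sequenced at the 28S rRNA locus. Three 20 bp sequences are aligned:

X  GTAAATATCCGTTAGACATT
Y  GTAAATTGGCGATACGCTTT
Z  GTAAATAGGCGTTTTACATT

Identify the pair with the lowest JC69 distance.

X and Z

X–Y: 7/20 differ, p = 0.350, d = 0.471.
X–Z: 4/20 differ, p = 0.200, d = 0.233.
Y–Z: 6/20 differ, p = 0.300, d = 0.383.
The smallest distance is between X and Z.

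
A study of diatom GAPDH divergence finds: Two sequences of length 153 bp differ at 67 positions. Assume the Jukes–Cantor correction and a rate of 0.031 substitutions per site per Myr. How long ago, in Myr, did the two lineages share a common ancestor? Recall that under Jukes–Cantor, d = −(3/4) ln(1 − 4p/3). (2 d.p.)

p = 67/153 ≈ 0.437908.
d = −(3/4) ln(1 − 4p/3) = −0.75 ln(1 − 0.583877) = −0.75 ln(0.416123)
  = −0.75 × (-0.876774) = 0.657581 substitutions/site.
Under a molecular clock d = 2μt, so t = d/(2μ) = 0.657581 / (2 × 0.031) = 10.61 Myr.

10.61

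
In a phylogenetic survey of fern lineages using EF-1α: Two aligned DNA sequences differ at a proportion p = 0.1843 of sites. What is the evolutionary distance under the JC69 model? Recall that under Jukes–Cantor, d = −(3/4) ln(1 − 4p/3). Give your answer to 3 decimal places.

d = −(3/4) ln(1 − 4p/3) = −0.75 ln(1 − 0.245733) = −0.75 ln(0.754267)
  = −0.75 × (-0.282009) = 0.211507 substitutions/site.

0.212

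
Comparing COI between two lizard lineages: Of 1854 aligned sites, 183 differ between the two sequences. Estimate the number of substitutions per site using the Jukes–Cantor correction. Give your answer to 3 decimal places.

0.106

p = 183/1854 ≈ 0.098706.
d = −(3/4) ln(1 − 4p/3) = −0.75 ln(1 − 0.131608) = −0.75 ln(0.868392)
  = −0.75 × (-0.141112) = 0.105834 substitutions/site.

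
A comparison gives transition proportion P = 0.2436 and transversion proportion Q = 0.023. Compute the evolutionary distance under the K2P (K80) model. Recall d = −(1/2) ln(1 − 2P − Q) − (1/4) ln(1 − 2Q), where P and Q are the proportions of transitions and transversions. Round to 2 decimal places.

Under the Kimura two-parameter model, d = −½ ln(1 − 2P − Q) − ¼ ln(1 − 2Q).
1 − 2P − Q = 0.4898, giving −½ ln(0.4898) = 0.356879.
1 − 2Q = 0.954, giving −¼ ln(0.954) = 0.011773.
d = 0.356879 + 0.011773 = 0.368652.

0.37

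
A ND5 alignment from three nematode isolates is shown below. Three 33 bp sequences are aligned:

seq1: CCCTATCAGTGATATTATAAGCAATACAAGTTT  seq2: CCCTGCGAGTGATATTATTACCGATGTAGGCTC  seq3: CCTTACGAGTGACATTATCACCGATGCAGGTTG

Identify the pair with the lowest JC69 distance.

seq1–seq2: 11/33 differ, p = 0.333, d = 0.441.
seq1–seq3: 10/33 differ, p = 0.303, d = 0.388.
seq2–seq3: 7/33 differ, p = 0.212, d = 0.249.
The smallest distance is between seq2 and seq3.

seq2 and seq3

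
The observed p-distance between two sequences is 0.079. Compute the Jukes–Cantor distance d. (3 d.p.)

0.083

d = −(3/4) ln(1 − 4p/3) = −0.75 ln(1 − 0.105333) = −0.75 ln(0.894667)
  = −0.75 × (-0.111304) = 0.083478 substitutions/site.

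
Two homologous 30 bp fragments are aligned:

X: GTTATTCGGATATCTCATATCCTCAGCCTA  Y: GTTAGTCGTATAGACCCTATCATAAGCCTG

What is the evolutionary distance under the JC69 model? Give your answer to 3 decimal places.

0.383

The sequences differ at 9 of 30 sites (5, 9, 13, 14, 15, 17, 22, 24, 30), so p = 9/30 = 0.3.
d = −(3/4) ln(1 − 4p/3) = −0.75 ln(1 − 0.4) = −0.75 ln(0.6)
  = −0.75 × (-0.510826) = 0.383120 substitutions/site.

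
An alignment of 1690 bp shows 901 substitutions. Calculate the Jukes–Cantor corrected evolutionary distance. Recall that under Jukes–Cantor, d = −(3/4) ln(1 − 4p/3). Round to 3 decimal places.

p = 901/1690 ≈ 0.533136.
d = −(3/4) ln(1 − 4p/3) = −0.75 ln(1 − 0.710848) = −0.75 ln(0.289152)
  = −0.75 × (-1.240803) = 0.930602 substitutions/site.

0.931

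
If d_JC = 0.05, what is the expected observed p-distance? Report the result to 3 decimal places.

p = (3/4)(1 − e^(−4d/3)) = 0.75 × (1 − e^(-0.066667)) = 0.75 × (1 − 0.935507) = 0.048370.

0.048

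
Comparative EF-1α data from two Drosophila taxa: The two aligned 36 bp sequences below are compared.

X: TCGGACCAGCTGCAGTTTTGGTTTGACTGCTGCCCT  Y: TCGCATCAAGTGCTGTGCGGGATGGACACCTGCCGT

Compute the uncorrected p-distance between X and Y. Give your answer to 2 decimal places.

The sequences differ at 13 of 36 positions.
p = 13/36 = 0.361111… ≈ 0.36 (to 2 d.p.).

0.36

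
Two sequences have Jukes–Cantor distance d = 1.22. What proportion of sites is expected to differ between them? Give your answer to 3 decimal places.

p = (3/4)(1 − e^(−4d/3)) = 0.75 × (1 − e^(-1.626667)) = 0.75 × (1 − 0.196584) = 0.602562.

0.603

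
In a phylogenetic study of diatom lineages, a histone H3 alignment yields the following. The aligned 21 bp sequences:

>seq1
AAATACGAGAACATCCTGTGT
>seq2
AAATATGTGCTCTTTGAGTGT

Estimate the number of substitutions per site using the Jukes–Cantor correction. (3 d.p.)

0.532

The sequences differ at 8 of 21 sites (6, 8, 10, 11, 13, 15, 16, 17), so p = 8/21 ≈ 0.380952.
d = −(3/4) ln(1 − 4p/3) = −0.75 ln(1 − 0.507936) = −0.75 ln(0.492064)
  = −0.75 × (-0.709146) = 0.531860 substitutions/site.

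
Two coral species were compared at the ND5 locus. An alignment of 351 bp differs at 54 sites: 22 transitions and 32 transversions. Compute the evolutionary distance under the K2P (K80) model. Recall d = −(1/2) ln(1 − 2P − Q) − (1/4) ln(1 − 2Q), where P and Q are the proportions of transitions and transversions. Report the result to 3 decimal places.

P = 22/351 ≈ 0.062678 and Q = 32/351 ≈ 0.091168.
Under the Kimura two-parameter model, d = −½ ln(1 − 2P − Q) − ¼ ln(1 − 2Q).
1 − 2P − Q = 0.783476, giving −½ ln(0.783476) = 0.122007.
1 − 2Q = 0.817664, giving −¼ ln(0.817664) = 0.050326.
d = 0.122007 + 0.050326 = 0.172333.

0.172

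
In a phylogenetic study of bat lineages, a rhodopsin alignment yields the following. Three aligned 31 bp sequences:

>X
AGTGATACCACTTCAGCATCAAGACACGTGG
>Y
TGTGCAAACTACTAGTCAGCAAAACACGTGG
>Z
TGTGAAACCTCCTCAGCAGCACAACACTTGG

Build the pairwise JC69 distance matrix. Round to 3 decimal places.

d(X,Y) = 0.544, d(X,Z) = 0.316, d(Y,Z) = 0.316

X–Y: 12/31 sites differ → p ≈ 0.387097, d = −0.75 ln(1 − 0.516129) = 0.544453 ≈ 0.544.
X–Z: 8/31 sites differ → p ≈ 0.258065, d = −0.75 ln(1 − 0.344087) = 0.316295 ≈ 0.316.
Y–Z: 8/31 sites differ → p ≈ 0.258065, d = −0.75 ln(1 − 0.344087) = 0.316295 ≈ 0.316.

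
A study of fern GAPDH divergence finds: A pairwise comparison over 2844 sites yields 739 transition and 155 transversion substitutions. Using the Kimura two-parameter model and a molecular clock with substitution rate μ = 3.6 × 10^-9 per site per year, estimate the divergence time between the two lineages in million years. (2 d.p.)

P = 739/2844 ≈ 0.259845 and Q = 155/2844 ≈ 0.054501.
Under the Kimura two-parameter model, d = −½ ln(1 − 2P − Q) − ¼ ln(1 − 2Q).
1 − 2P − Q = 0.425809, giving −½ ln(0.425809) = 0.426882.
1 − 2Q = 0.890998, giving −¼ ln(0.890998) = 0.028853.
d = 0.426882 + 0.028853 = 0.455735.
Under a molecular clock d = 2μt, so t = d/(2μ) = 0.455735 / (2 × 3.6 × 10^-9) = 63.30 million years.

63.30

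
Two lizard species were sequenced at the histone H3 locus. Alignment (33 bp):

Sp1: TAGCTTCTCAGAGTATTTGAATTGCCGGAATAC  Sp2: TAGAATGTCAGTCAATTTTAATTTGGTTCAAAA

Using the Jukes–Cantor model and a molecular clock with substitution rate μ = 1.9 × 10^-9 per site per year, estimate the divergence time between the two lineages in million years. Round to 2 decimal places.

The sequences differ at 15 of 33 sites, so p = 15/33 ≈ 0.454545.
d = −(3/4) ln(1 − 4p/3) = −0.75 ln(1 − 0.60606) = −0.75 ln(0.39394)
  = −0.75 × (-0.931557) = 0.698668 substitutions/site.
Under a molecular clock d = 2μt, so t = d/(2μ) = 0.698668 / (2 × 1.9 × 10^-9) = 183.86 million years.

183.86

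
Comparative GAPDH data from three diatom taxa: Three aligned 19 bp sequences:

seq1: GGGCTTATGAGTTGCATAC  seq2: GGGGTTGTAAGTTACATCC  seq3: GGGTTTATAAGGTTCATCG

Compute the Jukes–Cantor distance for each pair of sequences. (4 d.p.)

seq1–seq2: 5/19 sites differ → p ≈ 0.263158, d = −0.75 ln(1 − 0.350877) = 0.324100 ≈ 0.3241.
seq1–seq3: 6/19 sites differ → p ≈ 0.315789, d = −0.75 ln(1 − 0.421052) = 0.409907 ≈ 0.4099.
seq2–seq3: 5/19 sites differ → p ≈ 0.263158, d = −0.75 ln(1 − 0.350877) = 0.324100 ≈ 0.3241.

d(seq1,seq2) = 0.3241, d(seq1,seq3) = 0.4099, d(seq2,seq3) = 0.3241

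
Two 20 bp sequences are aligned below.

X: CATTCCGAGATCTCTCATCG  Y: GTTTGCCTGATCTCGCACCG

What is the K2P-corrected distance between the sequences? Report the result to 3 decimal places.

0.484

Of 20 sites, 1 differences are transitions and 6 are transversions, so P = 1/20 = 0.05 and Q = 6/20 = 0.3.
Under the Kimura two-parameter model, d = −½ ln(1 − 2P − Q) − ¼ ln(1 − 2Q).
1 − 2P − Q = 0.6, giving −½ ln(0.6) = 0.255413.
1 − 2Q = 0.4, giving −¼ ln(0.4) = 0.229073.
d = 0.255413 + 0.229073 = 0.484486.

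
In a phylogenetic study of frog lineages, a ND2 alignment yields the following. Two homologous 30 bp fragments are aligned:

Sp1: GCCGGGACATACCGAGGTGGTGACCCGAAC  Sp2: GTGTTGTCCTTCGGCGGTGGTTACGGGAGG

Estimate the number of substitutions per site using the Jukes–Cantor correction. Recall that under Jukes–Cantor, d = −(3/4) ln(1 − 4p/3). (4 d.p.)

0.7301

The sequences differ at 14 of 30 sites, so p = 14/30 ≈ 0.466667.
d = −(3/4) ln(1 − 4p/3) = −0.75 ln(1 − 0.622223) = −0.75 ln(0.377777)
  = −0.75 × (-0.973451) = 0.730088 substitutions/site.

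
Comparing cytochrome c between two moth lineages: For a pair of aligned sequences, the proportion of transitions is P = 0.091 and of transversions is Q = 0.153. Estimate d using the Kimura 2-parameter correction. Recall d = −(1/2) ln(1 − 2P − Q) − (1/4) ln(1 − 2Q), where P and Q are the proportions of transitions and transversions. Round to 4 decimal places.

0.2953

Under the Kimura two-parameter model, d = −½ ln(1 − 2P − Q) − ¼ ln(1 − 2Q).
1 − 2P − Q = 0.665, giving −½ ln(0.665) = 0.203984.
1 − 2Q = 0.694, giving −¼ ln(0.694) = 0.091321.
d = 0.203984 + 0.091321 = 0.295305.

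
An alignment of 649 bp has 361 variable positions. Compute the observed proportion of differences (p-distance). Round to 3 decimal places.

p = 361/649 = 0.556240… ≈ 0.556 (to 3 d.p.).

0.556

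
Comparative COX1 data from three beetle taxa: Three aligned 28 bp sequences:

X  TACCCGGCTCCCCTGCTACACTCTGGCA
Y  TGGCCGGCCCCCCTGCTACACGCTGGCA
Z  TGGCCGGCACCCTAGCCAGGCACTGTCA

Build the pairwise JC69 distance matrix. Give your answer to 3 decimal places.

d(X,Y) = 0.158, d(X,Z) = 0.485, d(Y,Z) = 0.360

X–Y: 4/28 sites differ → p ≈ 0.142857, d = −0.75 ln(1 − 0.190476) = 0.158482 ≈ 0.158.
X–Z: 10/28 sites differ → p ≈ 0.357143, d = −0.75 ln(1 − 0.476191) = 0.484971 ≈ 0.485.
Y–Z: 8/28 sites differ → p ≈ 0.285714, d = −0.75 ln(1 − 0.380952) = 0.359679 ≈ 0.360.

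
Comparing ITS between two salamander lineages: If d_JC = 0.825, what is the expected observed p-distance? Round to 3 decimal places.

0.500

p = (3/4)(1 − e^(−4d/3)) = 0.75 × (1 − e^(-1.1)) = 0.75 × (1 − 0.332871) = 0.500347.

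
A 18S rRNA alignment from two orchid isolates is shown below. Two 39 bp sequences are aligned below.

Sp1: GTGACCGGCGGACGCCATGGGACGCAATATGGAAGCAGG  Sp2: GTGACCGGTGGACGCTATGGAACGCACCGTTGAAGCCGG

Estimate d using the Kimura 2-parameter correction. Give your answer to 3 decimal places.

0.244

Of 39 sites, 5 differences are transitions and 3 are transversions, so P = 5/39 ≈ 0.128205 and Q = 3/39 ≈ 0.076923.
Under the Kimura two-parameter model, d = −½ ln(1 − 2P − Q) − ¼ ln(1 − 2Q).
1 − 2P − Q = 0.666667, giving −½ ln(0.666667) = 0.202732.
1 − 2Q = 0.846154, giving −¼ ln(0.846154) = 0.041763.
d = 0.202732 + 0.041763 = 0.244495.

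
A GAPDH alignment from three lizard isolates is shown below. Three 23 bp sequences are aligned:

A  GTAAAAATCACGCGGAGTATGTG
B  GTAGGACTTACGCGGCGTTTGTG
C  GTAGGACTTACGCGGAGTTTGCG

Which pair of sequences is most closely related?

B and C

A–B: 6/23 differ, p = 0.261, d = 0.321.
A–C: 6/23 differ, p = 0.261, d = 0.321.
B–C: 2/23 differ, p = 0.087, d = 0.092.
The smallest distance is between B and C.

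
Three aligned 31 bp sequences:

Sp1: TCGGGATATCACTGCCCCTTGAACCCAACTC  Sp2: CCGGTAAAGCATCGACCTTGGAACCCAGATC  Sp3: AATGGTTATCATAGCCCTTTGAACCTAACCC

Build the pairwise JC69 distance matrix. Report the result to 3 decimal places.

d(Sp1,Sp2) = 0.481, d(Sp1,Sp3) = 0.367, d(Sp2,Sp3) = 0.691

Sp1–Sp2: 11/31 sites differ → p ≈ 0.354839, d = −0.75 ln(1 − 0.473119) = 0.480585 ≈ 0.481.
Sp1–Sp3: 9/31 sites differ → p ≈ 0.290323, d = −0.75 ln(1 − 0.387097) = 0.367161 ≈ 0.367.
Sp2–Sp3: 14/31 sites differ → p ≈ 0.451613, d = −0.75 ln(1 − 0.602151) = 0.691262 ≈ 0.691.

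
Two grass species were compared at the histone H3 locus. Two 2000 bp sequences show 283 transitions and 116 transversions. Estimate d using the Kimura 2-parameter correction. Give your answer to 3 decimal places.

P = 283/2000 = 0.1415 and Q = 116/2000 = 0.058.
Under the Kimura two-parameter model, d = −½ ln(1 − 2P − Q) − ¼ ln(1 − 2Q).
1 − 2P − Q = 0.659, giving −½ ln(0.659) = 0.208516.
1 − 2Q = 0.884, giving −¼ ln(0.884) = 0.030825.
d = 0.208516 + 0.030825 = 0.239341.

0.239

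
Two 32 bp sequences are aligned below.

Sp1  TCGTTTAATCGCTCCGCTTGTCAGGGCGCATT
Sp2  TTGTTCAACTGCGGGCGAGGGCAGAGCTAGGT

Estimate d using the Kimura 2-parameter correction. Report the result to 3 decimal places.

Of 32 sites, 6 differences are transitions and 11 are transversions, so P = 6/32 = 0.1875 and Q = 11/32 = 0.34375.
Under the Kimura two-parameter model, d = −½ ln(1 − 2P − Q) − ¼ ln(1 − 2Q).
1 − 2P − Q = 0.28125, giving −½ ln(0.28125) = 0.634256.
1 − 2Q = 0.3125, giving −¼ ln(0.3125) = 0.290788.
d = 0.634256 + 0.290788 = 0.925044.

0.925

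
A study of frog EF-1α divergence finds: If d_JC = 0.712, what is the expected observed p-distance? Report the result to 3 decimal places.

0.460

p = (3/4)(1 − e^(−4d/3)) = 0.75 × (1 − e^(-0.949333)) = 0.75 × (1 − 0.386999) = 0.459751.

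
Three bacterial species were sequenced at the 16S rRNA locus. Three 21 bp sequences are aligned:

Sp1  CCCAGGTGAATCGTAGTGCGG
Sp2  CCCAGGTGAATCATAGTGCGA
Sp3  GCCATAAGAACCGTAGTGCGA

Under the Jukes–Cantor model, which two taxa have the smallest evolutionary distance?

Sp1–Sp2: 2/21 differ, p = 0.095, d = 0.102.
Sp1–Sp3: 6/21 differ, p = 0.286, d = 0.360.
Sp2–Sp3: 6/21 differ, p = 0.286, d = 0.360.
The smallest distance is between Sp1 and Sp2.

Sp1 and Sp2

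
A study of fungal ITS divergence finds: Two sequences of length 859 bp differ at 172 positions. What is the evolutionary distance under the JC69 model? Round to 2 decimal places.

0.23

p = 172/859 ≈ 0.200233.
d = −(3/4) ln(1 − 4p/3) = −0.75 ln(1 − 0.266977) = −0.75 ln(0.733023)
  = −0.75 × (-0.310578) = 0.232934 substitutions/site.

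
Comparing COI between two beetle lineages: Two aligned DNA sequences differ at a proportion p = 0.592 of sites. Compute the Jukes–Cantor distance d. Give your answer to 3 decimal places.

d = −(3/4) ln(1 − 4p/3) = −0.75 ln(1 − 0.789333) = −0.75 ln(0.210667)
  = −0.75 × (-1.557477) = 1.168108 substitutions/site.

1.168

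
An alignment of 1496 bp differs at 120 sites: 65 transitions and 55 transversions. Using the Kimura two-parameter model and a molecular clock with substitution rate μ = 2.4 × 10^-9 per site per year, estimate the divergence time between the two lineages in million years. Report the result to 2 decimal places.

P = 65/1496 ≈ 0.043449 and Q = 55/1496 ≈ 0.036765.
Under the Kimura two-parameter model, d = −½ ln(1 − 2P − Q) − ¼ ln(1 − 2Q).
1 − 2P − Q = 0.876337, giving −½ ln(0.876337) = 0.066002.
1 − 2Q = 0.92647, giving −¼ ln(0.92647) = 0.019093.
d = 0.066002 + 0.019093 = 0.085095.
Under a molecular clock d = 2μt, so t = d/(2μ) = 0.085095 / (2 × 2.4 × 10^-9) = 17.73 million years.

17.73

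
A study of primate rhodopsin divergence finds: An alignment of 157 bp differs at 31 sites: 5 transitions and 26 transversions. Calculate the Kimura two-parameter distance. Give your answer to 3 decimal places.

0.231

P = 5/157 ≈ 0.031847 and Q = 26/157 ≈ 0.165605.
Under the Kimura two-parameter model, d = −½ ln(1 − 2P − Q) − ¼ ln(1 − 2Q).
1 − 2P − Q = 0.770701, giving −½ ln(0.770701) = 0.130227.
1 − 2Q = 0.66879, giving −¼ ln(0.66879) = 0.100571.
d = 0.130227 + 0.100571 = 0.230798.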